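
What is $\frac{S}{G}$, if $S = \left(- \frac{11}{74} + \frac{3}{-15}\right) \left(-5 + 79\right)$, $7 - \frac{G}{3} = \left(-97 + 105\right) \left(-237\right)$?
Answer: $- \frac{43}{9515} \approx -0.0045192$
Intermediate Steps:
$G = 5709$ ($G = 21 - 3 \left(-97 + 105\right) \left(-237\right) = 21 - 3 \cdot 8 \left(-237\right) = 21 - -5688 = 21 + 5688 = 5709$)
$S = - \frac{129}{5}$ ($S = \left(\left(-11\right) \frac{1}{74} + 3 \left(- \frac{1}{15}\right)\right) 74 = \left(- \frac{11}{74} - \frac{1}{5}\right) 74 = \left(- \frac{129}{370}\right) 74 = - \frac{129}{5} \approx -25.8$)
$\frac{S}{G} = - \frac{129}{5 \cdot 5709} = \left(- \frac{129}{5}\right) \frac{1}{5709} = - \frac{43}{9515}$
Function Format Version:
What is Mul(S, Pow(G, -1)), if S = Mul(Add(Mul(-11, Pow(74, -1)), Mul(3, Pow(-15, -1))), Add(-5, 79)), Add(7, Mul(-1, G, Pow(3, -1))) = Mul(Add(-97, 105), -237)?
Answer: Rational(-43, 9515) ≈ -0.0045192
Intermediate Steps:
G = 5709 (G = Add(21, Mul(-3, Mul(Add(-97, 105), -237))) = Add(21, Mul(-3, Mul(8, -237))) = Add(21, Mul(-3, -1896)) = Add(21, 5688) = 5709)
S = Rational(-129, 5) (S = Mul(Add(Mul(-11, Rational(1, 74)), Mul(3, Rational(-1, 15))), 74) = Mul(Add(Rational(-11, 74), Rational(-1, 5)), 74) = Mul(Rational(-129, 370), 74) = Rational(-129, 5) ≈ -25.800)
Mul(S, Pow(G, -1)) = Mul(Rational(-129, 5), Pow(5709, -1)) = Mul(Rational(-129, 5), Rational(1, 5709)) = Rational(-43, 9515)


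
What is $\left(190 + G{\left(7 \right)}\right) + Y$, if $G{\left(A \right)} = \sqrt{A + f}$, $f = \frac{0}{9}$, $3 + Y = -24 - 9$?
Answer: $154 + \sqrt{7} \approx 156.65$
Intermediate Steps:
$Y = -36$ ($Y = -3 - 33 = -36$)
$f = 0$ ($f = 0 \cdot \frac{1}{9} = 0$)
$G{\left(A \right)} = \sqrt{A}$ ($G{\left(A \right)} = \sqrt{A + 0} = \sqrt{A}$)
$\left(190 + G{\left(7 \right)}\right) + Y = \left(190 + \sqrt{7}\right) - 36 = 154 + \sqrt{7}$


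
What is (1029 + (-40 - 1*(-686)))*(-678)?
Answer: -1135650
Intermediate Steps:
(1029 + (-40 - 1*(-686)))*(-678) = (1029 + (-40 + 686))*(-678) = (1029 + 646)*(-678) = 1675*(-678) = -1135650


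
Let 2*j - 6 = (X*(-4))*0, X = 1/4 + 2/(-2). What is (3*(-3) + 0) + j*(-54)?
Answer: -171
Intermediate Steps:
X = -¾ (X = 1*(¼) + 2*(-½) = ¼ - 1 = -¾ ≈ -0.75000)
j = 3 (j = 3 + (-¾*(-4)*0)/2 = 3 + (3*0)/2 = 3 + (½)*0 = 3 + 0 = 3)
(3*(-3) + 0) + j*(-54) = (3*(-3) + 0) + 3*(-54) = (-9 + 0) - 162 = -9 - 162 = -171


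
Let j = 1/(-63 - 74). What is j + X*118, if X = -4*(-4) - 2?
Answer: 226323/137 ≈ 1652.0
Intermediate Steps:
X = 14 (X = 16 - 2 = 14)
j = -1/137 (j = 1/(-137) = -1/137 ≈ -0.0072993)
j + X*118 = -1/137 + 14*118 = -1/137 + 1652 = 226323/137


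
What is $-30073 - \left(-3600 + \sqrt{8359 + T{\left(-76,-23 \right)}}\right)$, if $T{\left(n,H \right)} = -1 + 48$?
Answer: $-26473 - 3 \sqrt{934} \approx -26565.0$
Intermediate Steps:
$T{\left(n,H \right)} = 47$
$-30073 - \left(-3600 + \sqrt{8359 + T{\left(-76,-23 \right)}}\right) = -30073 + \left(60^{2} - \sqrt{8359 + 47}\right) = -30073 + \left(3600 - \sqrt{8406}\right) = -30073 + \left(3600 - 3 \sqrt{934}\right) = -26473 - 3 \sqrt{934}$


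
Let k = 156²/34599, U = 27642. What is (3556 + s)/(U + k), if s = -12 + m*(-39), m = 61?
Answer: 13435945/318803298 ≈ 0.042145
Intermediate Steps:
k = 8112/11533 (k = 24336*(1/34599) = 8112/11533 ≈ 0.70337)
s = -2391 (s = -12 + 61*(-39) = -12 - 2379 = -2391)
(3556 + s)/(U + k) = (3556 - 2391)/(27642 + 8112/11533) = 1165/(318803298/11533) = 1165*(11533/318803298) = 13435945/318803298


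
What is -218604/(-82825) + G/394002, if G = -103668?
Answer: 243849406/102620175 ≈ 2.3762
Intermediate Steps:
-218604/(-82825) + G/394002 = -218604/(-82825) - 103668/394002 = -218604*(-1/82825) - 103668*1/394002 = 218604/82825 - 326/1239 = 243849406/102620175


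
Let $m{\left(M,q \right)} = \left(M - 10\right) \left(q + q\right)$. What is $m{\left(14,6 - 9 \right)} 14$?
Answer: $-336$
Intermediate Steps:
$m{\left(M,q \right)} = 2 q \left(-10 + M\right)$ ($m{\left(M,q \right)} = \left(-10 + M\right) 2 q = 2 q \left(-10 + M\right)$)
$m{\left(14,6 - 9 \right)} 14 = 2 \left(6 - 9\right) \left(-10 + 14\right) 14 = 2 \left(-3\right) 4 \cdot 14 = \left(-24\right) 14 = -336$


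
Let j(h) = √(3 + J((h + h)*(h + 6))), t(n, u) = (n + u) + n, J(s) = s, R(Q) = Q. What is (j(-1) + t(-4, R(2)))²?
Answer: (6 - I*√7)² ≈ 29.0 - 31.749*I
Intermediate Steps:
t(n, u) = u + 2*n
j(h) = √(3 + 2*h*(6 + h)) (j(h) = √(3 + (h + h)*(h + 6)) = √(3 + (2*h)*(6 + h)) = √(3 + 2*h*(6 + h)))
(j(-1) + t(-4, R(2)))² = (√(3 + 2*(-1)*(6 - 1)) + (2 + 2*(-4)))² = (√(3 + 2*(-1)*5) + (2 - 8))² = (√(3 - 10) - 6)² = (√(-7) - 6)² = (I*√7 - 6)² = (-6 + I*√7)²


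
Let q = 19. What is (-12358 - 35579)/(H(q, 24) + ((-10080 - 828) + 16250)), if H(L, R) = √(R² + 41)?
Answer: -13477866/1501913 + 2523*√617/1501913 ≈ -8.9321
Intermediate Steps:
H(L, R) = √(41 + R²)
(-12358 - 35579)/(H(q, 24) + ((-10080 - 828) + 16250)) = (-12358 - 35579)/(√(41 + 24²) + ((-10080 - 828) + 16250)) = -47937/(√(41 + 576) + (-10908 + 16250)) = -47937/(√617 + 5342) = -47937/(5342 + √617)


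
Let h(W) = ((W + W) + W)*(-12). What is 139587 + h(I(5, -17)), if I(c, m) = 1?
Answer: 139551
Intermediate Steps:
h(W) = -36*W (h(W) = (2*W + W)*(-12) = (3*W)*(-12) = -36*W)
139587 + h(I(5, -17)) = 139587 - 36*1 = 139587 - 36 = 139551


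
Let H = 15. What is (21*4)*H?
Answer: 1260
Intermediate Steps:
(21*4)*H = (21*4)*15 = 84*15 = 1260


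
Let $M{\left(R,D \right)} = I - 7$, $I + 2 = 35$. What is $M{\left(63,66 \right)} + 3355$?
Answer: $3381$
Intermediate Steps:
$I = 33$ ($I = -2 + 35 = 33$)
$M{\left(R,D \right)} = 26$ ($M{\left(R,D \right)} = 33 - 7 = 26$)
$M{\left(63,66 \right)} + 3355 = 26 + 3355 = 3381$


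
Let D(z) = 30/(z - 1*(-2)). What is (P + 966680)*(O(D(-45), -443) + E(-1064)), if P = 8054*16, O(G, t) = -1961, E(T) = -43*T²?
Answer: -53333370511416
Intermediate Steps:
D(z) = 30/(2 + z) (D(z) = 30/(z + 2) = 30/(2 + z))
P = 128864
(P + 966680)*(O(D(-45), -443) + E(-1064)) = (128864 + 966680)*(-1961 - 43*(-1064)²) = 1095544*(-1961 - 43*1132096) = 1095544*(-1961 - 48680128) = 1095544*(-48682089) = -53333370511416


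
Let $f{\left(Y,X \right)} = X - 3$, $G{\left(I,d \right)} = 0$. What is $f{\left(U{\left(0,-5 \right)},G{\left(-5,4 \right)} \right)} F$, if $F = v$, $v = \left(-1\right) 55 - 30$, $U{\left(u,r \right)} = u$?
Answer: $255$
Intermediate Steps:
$v = -85$ ($v = -55 - 30 = -85$)
$f{\left(Y,X \right)} = -3 + X$ ($f{\left(Y,X \right)} = X - 3 = -3 + X$)
$F = -85$
$f{\left(U{\left(0,-5 \right)},G{\left(-5,4 \right)} \right)} F = \left(-3 + 0\right) \left(-85\right) = \left(-3\right) \left(-85\right) = 255$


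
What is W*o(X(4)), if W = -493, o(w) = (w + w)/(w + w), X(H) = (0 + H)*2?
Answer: -493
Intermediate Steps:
X(H) = 2*H (X(H) = H*2 = 2*H)
o(w) = 1 (o(w) = (2*w)/((2*w)) = (2*w)*(1/(2*w)) = 1)
W*o(X(4)) = -493*1 = -493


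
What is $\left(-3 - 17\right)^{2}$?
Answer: $400$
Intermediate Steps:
$\left(-3 - 17\right)^{2} = \left(-20\right)^{2} = 400$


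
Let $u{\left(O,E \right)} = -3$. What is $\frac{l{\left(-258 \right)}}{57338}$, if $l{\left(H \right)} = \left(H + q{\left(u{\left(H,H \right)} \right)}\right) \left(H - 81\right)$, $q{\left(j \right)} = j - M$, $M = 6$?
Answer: $\frac{90513}{57338} \approx 1.5786$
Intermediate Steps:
$q{\left(j \right)} = -6 + j$ ($q{\left(j \right)} = j - 6 = -6 + j$)
$l{\left(H \right)} = \left(-81 + H\right) \left(-9 + H\right)$ ($l{\left(H \right)} = \left(H - 9\right) \left(H - 81\right) = \left(H - 9\right) \left(H + \left(-94 + 13\right)\right) = \left(-9 + H\right) \left(H - 81\right) = \left(-9 + H\right) \left(-81 + H\right) = \left(-81 + H\right) \left(-9 + H\right)$)
$\frac{l{\left(-258 \right)}}{57338} = \frac{729 + \left(-258\right)^{2} - -23220}{57338} = \left(729 + 66564 + 23220\right) \frac{1}{57338} = 90513 \cdot \frac{1}{57338} = \frac{90513}{57338}$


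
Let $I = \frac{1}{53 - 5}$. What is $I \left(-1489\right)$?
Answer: $- \frac{1489}{48} \approx -31.021$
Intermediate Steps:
$I = \frac{1}{48} \approx 0.020833$
$I \left(-1489\right) = \frac{1}{48} \left(-1489\right) = - \frac{1489}{48}$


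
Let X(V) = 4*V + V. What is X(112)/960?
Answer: 7/12 ≈ 0.58333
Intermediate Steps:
X(V) = 5*V
X(112)/960 = (5*112)/960 = 560*(1/960) = 7/12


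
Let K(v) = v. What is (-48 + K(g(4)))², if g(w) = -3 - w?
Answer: 3025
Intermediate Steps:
(-48 + K(g(4)))² = (-48 + (-3 - 1*4))² = (-48 + (-3 - 4))² = (-48 - 7)² = (-55)² = 3025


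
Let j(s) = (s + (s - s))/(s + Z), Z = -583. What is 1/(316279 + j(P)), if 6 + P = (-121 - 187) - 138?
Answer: 1035/327349217 ≈ 3.1618e-6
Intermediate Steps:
P = -452 (P = -6 + ((-121 - 187) - 138) = -6 + (-308 - 138) = -6 - 446 = -452)
j(s) = s/(-583 + s) (j(s) = (s + (s - s))/(s - 583) = (s + 0)/(-583 + s) = s/(-583 + s))
1/(316279 + j(P)) = 1/(316279 - 452/(-583 - 452)) = 1/(316279 - 452/(-1035)) = 1/(316279 - 452*(-1/1035)) = 1/(316279 + 452/1035) = 1/(327349217/1035) = 1035/327349217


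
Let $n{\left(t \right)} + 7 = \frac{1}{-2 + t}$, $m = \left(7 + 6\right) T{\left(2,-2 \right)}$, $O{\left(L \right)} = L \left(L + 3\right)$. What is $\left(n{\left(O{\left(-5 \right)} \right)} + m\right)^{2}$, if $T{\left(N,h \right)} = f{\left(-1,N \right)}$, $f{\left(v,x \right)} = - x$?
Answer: $\frac{69169}{64} \approx 1080.8$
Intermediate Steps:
$O{\left(L \right)} = L \left(3 + L\right)$
$T{\left(N,h \right)} = - N$
$m = -26$ ($m = \left(7 + 6\right) \left(\left(-1\right) 2\right) = 13 \left(-2\right) = -26$)
$n{\left(t \right)} = -7 + \frac{1}{-2 + t}$
$\left(n{\left(O{\left(-5 \right)} \right)} + m\right)^{2} = \left(\frac{15 - 7 \left(- 5 \left(3 - 5\right)\right)}{-2 - 5 \left(3 - 5\right)} - 26\right)^{2} = \left(\frac{15 - 7 \left(\left(-5\right) \left(-2\right)\right)}{-2 - -10} - 26\right)^{2} = \left(\frac{15 - 70}{-2 + 10} - 26\right)^{2} = \left(\frac{15 - 70}{8} - 26\right)^{2} = \left(\frac{1}{8} \left(-55\right) - 26\right)^{2} = \left(- \frac{55}{8} - 26\right)^{2} = \left(- \frac{263}{8}\right)^{2} = \frac{69169}{64}$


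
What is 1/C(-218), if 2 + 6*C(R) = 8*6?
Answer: 3/23 ≈ 0.13043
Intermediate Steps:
C(R) = 23/3 (C(R) = -1/3 + (8*6)/6 = -1/3 + (1/6)*48 = -1/3 + 8 = 23/3)
1/C(-218) = 1/(23/3) = 3/23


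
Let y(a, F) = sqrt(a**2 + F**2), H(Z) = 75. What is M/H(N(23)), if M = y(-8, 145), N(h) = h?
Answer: sqrt(21089)/75 ≈ 1.9363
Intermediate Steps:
y(a, F) = sqrt(F**2 + a**2)
M = sqrt(21089) (M = sqrt(145**2 + (-8)**2) = sqrt(21025 + 64) = sqrt(21089) ≈ 145.22)
M/H(N(23)) = sqrt(21089)/75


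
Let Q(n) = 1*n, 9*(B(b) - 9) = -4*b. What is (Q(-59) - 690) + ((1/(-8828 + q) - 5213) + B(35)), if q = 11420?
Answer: -15470495/2592 ≈ -5968.6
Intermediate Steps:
B(b) = 9 - 4*b/9 (B(b) = 9 + (-4*b)/9 = 9 - 4*b/9)
Q(n) = n
(Q(-59) - 690) + ((1/(-8828 + q) - 5213) + B(35)) = (-59 - 690) + ((1/(-8828 + 11420) - 5213) + (9 - 4/9*35)) = -749 + ((1/2592 - 5213) + (9 - 140/9)) = -749 + ((1/2592 - 5213) - 59/9) = -749 + (-13512095/2592 - 59/9) = -749 - 13529087/2592 = -15470495/2592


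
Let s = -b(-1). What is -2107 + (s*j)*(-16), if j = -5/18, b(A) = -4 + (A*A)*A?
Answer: -18763/9 ≈ -2084.8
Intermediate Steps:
b(A) = -4 + A³ (b(A) = -4 + A²*A = -4 + A³)
s = 5 (s = -(-4 + (-1)³) = -(-4 - 1) = -1*(-5) = 5)
j = -5/18 (j = -5*1/18 = -5/18 ≈ -0.27778)
-2107 + (s*j)*(-16) = -2107 + (5*(-5/18))*(-16) = -2107 - 25/18*(-16) = -2107 + 200/9 = -18763/9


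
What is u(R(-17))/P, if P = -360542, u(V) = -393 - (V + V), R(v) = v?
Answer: 359/360542 ≈ 0.00099572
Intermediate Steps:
u(V) = -393 - 2*V
u(R(-17))/P = (-393 - 2*(-17))/(-360542) = (-393 + 34)*(-1/360542) = -359*(-1/360542) = 359/360542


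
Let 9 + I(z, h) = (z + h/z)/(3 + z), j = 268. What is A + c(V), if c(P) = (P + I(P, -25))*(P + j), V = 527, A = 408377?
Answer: 432655105/527 ≈ 8.2098e+5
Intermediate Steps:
I(z, h) = -9 + (z + h/z)/(3 + z)
c(P) = (268 + P)*(P + (-25 - 27*P - 8*P²)/(P*(3 + P))) (c(P) = (P + (-25 - 27*P - 8*P²)/(P*(3 + P)))*(P + 268) = (P + (-25 - 27*P - 8*P²)/(P*(3 + P)))*(268 + P) = (268 + P)*(P + (-25 - 27*P - 8*P²)/(P*(3 + P))))
A + c(V) = 408377 + (-6700 + 527⁴ - 7261*527 - 1367*527² + 263*527³)/(527*(3 + 527)) = 408377 + (1/527)*(-6700 + 77133397441 - 3826547 - 1367*277729 + 263*146363183)/530 = 408377 + (1/527)*(1/530)*(-6700 + 77133397441 - 3826547 - 379655543 + 38493517129) = 408377 + (1/527)*(1/530)*115243425780 = 408377 + 217440426/527 = 432655105/527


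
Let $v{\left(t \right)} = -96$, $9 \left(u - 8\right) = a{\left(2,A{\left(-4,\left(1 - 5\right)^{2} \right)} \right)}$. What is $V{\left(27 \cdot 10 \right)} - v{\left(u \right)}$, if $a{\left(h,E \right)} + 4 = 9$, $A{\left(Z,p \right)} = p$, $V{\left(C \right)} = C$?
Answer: $366$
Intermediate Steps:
$a{\left(h,E \right)} = 5$ ($a{\left(h,E \right)} = -4 + 9 = 5$)
$u = \frac{77}{9}$ ($u = 8 + \frac{1}{9} \cdot 5 = 8 + \frac{5}{9} = \frac{77}{9} \approx 8.5556$)
$V{\left(27 \cdot 10 \right)} - v{\left(u \right)} = 27 \cdot 10 - -96 = 270 + 96 = 366$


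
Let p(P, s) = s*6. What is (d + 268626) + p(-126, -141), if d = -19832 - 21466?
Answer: 226482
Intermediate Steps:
p(P, s) = 6*s
d = -41298
(d + 268626) + p(-126, -141) = (-41298 + 268626) + 6*(-141) = 227328 - 846 = 226482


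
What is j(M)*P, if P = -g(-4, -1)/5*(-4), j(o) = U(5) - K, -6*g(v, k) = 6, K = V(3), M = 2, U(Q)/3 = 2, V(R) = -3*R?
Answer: -12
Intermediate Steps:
U(Q) = 6 (U(Q) = 3*2 = 6)
K = -9 (K = -3*3 = -9)
g(v, k) = -1 (g(v, k) = -⅙*6 = -1)
j(o) = 15 (j(o) = 6 - 1*(-9) = 6 + 9 = 15)
P = -⅘ (P = -(-1)/5*(-4) = -1*(-⅕)*(-4) = (⅕)*(-4) = -⅘ ≈ -0.80000)
j(M)*P = 15*(-⅘) = -12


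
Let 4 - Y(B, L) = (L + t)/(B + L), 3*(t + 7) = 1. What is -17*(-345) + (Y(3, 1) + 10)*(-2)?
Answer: 35005/6 ≈ 5834.2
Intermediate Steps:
t = -20/3 (t = -7 + (1/3)*1 = -7 + 1/3 = -20/3 ≈ -6.6667)
Y(B, L) = 4 - (-20/3 + L)/(B + L) (Y(B, L) = 4 - (L - 20/3)/(B + L) = 4 - (-20/3 + L)/(B + L))
-17*(-345) + (Y(3, 1) + 10)*(-2) = -17*(-345) + ((20/3 + 3*1 + 4*3)/(3 + 1) + 10)*(-2) = 5865 + ((20/3 + 3 + 12)/4 + 10)*(-2) = 5865 + ((1/4)*(65/3) + 10)*(-2) = 5865 + (65/12 + 10)*(-2) = 5865 + (185/12)*(-2) = 5865 - 185/6 = 35005/6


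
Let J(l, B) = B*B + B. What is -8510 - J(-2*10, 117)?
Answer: -22316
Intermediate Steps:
J(l, B) = B + B² (J(l, B) = B² + B = B + B²)
-8510 - J(-2*10, 117) = -8510 - 117*(1 + 117) = -8510 - 117*118 = -8510 - 1*13806 = -8510 - 13806 = -22316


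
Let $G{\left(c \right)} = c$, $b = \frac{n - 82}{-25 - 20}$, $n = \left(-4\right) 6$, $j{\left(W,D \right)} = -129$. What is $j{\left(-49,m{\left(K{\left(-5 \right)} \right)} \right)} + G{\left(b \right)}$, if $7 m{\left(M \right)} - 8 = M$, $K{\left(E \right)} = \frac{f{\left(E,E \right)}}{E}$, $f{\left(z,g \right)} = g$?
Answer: $- \frac{5699}{45} \approx -126.64$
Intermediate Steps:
$K{\left(E \right)} = 1$ ($K{\left(E \right)} = \frac{E}{E} = 1$)
$m{\left(M \right)} = \frac{8}{7} + \frac{M}{7}$
$n = -24$
$b = \frac{106}{45}$ ($b = \frac{-24 - 82}{-25 - 20} = - \frac{106}{-45} = \left(-106\right) \left(- \frac{1}{45}\right) = \frac{106}{45} \approx 2.3556$)
$j{\left(-49,m{\left(K{\left(-5 \right)} \right)} \right)} + G{\left(b \right)} = -129 + \frac{106}{45} = - \frac{5699}{45}$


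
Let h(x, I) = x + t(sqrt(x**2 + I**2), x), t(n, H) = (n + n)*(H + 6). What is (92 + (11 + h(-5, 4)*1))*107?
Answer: 10486 + 214*sqrt(41) ≈ 11856.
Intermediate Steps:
t(n, H) = 2*n*(6 + H) (t(n, H) = (2*n)*(6 + H) = 2*n*(6 + H))
h(x, I) = x + 2*sqrt(I**2 + x**2)*(6 + x) (h(x, I) = x + 2*sqrt(x**2 + I**2)*(6 + x) = x + 2*sqrt(I**2 + x**2)*(6 + x))
(92 + (11 + h(-5, 4)*1))*107 = (92 + (11 + (-5 + 2*sqrt(4**2 + (-5)**2)*(6 - 5))*1))*107 = (92 + (11 + (-5 + 2*sqrt(16 + 25)*1)*1))*107 = (92 + (11 + (-5 + 2*sqrt(41)*1)*1))*107 = (92 + (11 + (-5 + 2*sqrt(41))*1))*107 = (92 + (11 + (-5 + 2*sqrt(41))))*107 = (92 + (6 + 2*sqrt(41)))*107 = (98 + 2*sqrt(41))*107 = 10486 + 214*sqrt(41)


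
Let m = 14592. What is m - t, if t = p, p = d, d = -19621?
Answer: 34213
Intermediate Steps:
p = -19621
t = -19621
m - t = 14592 - 1*(-19621) = 14592 + 19621 = 34213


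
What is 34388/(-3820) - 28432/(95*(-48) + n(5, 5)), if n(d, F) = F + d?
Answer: -1196379/434525 ≈ -2.7533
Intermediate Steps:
34388/(-3820) - 28432/(95*(-48) + n(5, 5)) = 34388/(-3820) - 28432/(95*(-48) + (5 + 5)) = 34388*(-1/3820) - 28432/(-4560 + 10) = -8597/955 - 28432/(-4550) = -8597/955 - 28432*(-1/4550) = -8597/955 + 14216/2275 = -1196379/434525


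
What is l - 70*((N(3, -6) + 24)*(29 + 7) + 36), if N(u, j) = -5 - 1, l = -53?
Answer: -47933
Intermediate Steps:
N(u, j) = -6
l - 70*((N(3, -6) + 24)*(29 + 7) + 36) = -53 - 70*((-6 + 24)*(29 + 7) + 36) = -53 - 70*(18*36 + 36) = -53 - 70*(648 + 36) = -53 - 70*684 = -53 - 47880 = -47933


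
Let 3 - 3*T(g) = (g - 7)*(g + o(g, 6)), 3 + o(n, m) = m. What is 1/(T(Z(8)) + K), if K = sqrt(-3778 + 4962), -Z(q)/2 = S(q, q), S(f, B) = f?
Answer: -3/260 - 9*sqrt(74)/19240 ≈ -0.015562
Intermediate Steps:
o(n, m) = -3 + m
Z(q) = -2*q
K = 4*sqrt(74) (K = sqrt(1184) = 4*sqrt(74) ≈ 34.409)
T(g) = 1 - (-7 + g)*(3 + g)/3 (T(g) = 1 - (g - 7)*(g + (-3 + 6))/3 = 1 - (-7 + g)*(g + 3)/3 = 1 - (-7 + g)*(3 + g)/3)
1/(T(Z(8)) + K) = 1/((8 - (-2*8)**2/3 + 4*(-2*8)/3) + 4*sqrt(74)) = 1/((8 - 1/3*(-16)**2 + (4/3)*(-16)) + 4*sqrt(74)) = 1/((8 - 1/3*256 - 64/3) + 4*sqrt(74)) = 1/((8 - 256/3 - 64/3) + 4*sqrt(74)) = 1/(-296/3 + 4*sqrt(74))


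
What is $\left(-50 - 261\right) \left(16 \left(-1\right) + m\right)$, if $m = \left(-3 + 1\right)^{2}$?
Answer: $3732$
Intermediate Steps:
$m = 4$ ($m = \left(-2\right)^{2} = 4$)
$\left(-50 - 261\right) \left(16 \left(-1\right) + m\right) = \left(-50 - 261\right) \left(16 \left(-1\right) + 4\right) = - 311 \left(-16 + 4\right) = \left(-311\right) \left(-12\right) = 3732$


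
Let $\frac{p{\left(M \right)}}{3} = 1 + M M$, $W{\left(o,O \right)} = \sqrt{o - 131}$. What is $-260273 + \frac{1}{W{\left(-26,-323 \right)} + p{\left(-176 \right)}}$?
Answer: $\frac{- 260273 \sqrt{157} + 24187430162 i}{\sqrt{157} - 92931 i} \approx -2.6027 \cdot 10^{5}$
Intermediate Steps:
$W{\left(o,O \right)} = \sqrt{-131 + o}$
$p{\left(M \right)} = 3 + 3 M^{2}$ ($p{\left(M \right)} = 3 \left(1 + M M\right) = 3 \left(1 + M^{2}\right) = 3 + 3 M^{2}$)
$-260273 + \frac{1}{W{\left(-26,-323 \right)} + p{\left(-176 \right)}} = -260273 + \frac{1}{\sqrt{-131 - 26} + \left(3 + 3 \left(-176\right)^{2}\right)} = -260273 + \frac{1}{\sqrt{-157} + \left(3 + 3 \cdot 30976\right)} = -260273 + \frac{1}{i \sqrt{157} + \left(3 + 92928\right)} = -260273 + \frac{1}{i \sqrt{157} + 92931} = -260273 + \frac{1}{92931 + i \sqrt{157}}$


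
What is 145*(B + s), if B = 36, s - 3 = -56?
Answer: -2465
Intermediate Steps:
s = -53 (s = 3 - 56 = -53)
145*(B + s) = 145*(36 - 53) = 145*(-17) = -2465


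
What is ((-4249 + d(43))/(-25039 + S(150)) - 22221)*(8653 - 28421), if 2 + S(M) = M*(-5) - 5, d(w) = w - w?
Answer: 2832797232314/6449 ≈ 4.3926e+8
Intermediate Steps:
d(w) = 0
S(M) = -7 - 5*M (S(M) = -2 + (M*(-5) - 5) = -2 + (-5*M - 5) = -2 + (-5 - 5*M) = -7 - 5*M)
((-4249 + d(43))/(-25039 + S(150)) - 22221)*(8653 - 28421) = ((-4249 + 0)/(-25039 + (-7 - 5*150)) - 22221)*(8653 - 28421) = (-4249/(-25039 + (-7 - 750)) - 22221)*(-19768) = (-4249/(-25039 - 757) - 22221)*(-19768) = (-4249/(-25796) - 22221)*(-19768) = (-4249*(-1/25796) - 22221)*(-19768) = (4249/25796 - 22221)*(-19768) = -573208667/25796*(-19768) = 2832797232314/6449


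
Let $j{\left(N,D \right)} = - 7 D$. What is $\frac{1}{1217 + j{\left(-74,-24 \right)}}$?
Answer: $\frac{1}{1385} \approx 0.00072202$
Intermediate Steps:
$\frac{1}{1217 + j{\left(-74,-24 \right)}} = \frac{1}{1217 - -168} = \frac{1}{1217 + 168} = \frac{1}{1385}$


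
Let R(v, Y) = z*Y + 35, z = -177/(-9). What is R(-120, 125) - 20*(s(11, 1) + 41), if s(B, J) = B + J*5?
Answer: 4060/3 ≈ 1353.3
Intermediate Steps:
z = 59/3 (z = -177*(-⅑) = 59/3 ≈ 19.667)
s(B, J) = B + 5*J
R(v, Y) = 35 + 59*Y/3 (R(v, Y) = 59*Y/3 + 35 = 35 + 59*Y/3)
R(-120, 125) - 20*(s(11, 1) + 41) = (35 + (59/3)*125) - 20*((11 + 5*1) + 41) = (35 + 7375/3) - 20*((11 + 5) + 41) = 7480/3 - 20*(16 + 41) = 7480/3 - 20*57 = 7480/3 - 1140 = 4060/3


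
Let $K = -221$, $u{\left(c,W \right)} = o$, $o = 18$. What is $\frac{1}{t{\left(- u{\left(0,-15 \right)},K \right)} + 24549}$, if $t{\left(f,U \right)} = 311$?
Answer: $\frac{1}{24860} \approx 4.0225 \cdot 10^{-5}$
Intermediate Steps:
$u{\left(c,W \right)} = 18$
$\frac{1}{t{\left(- u{\left(0,-15 \right)},K \right)} + 24549} = \frac{1}{311 + 24549} = \frac{1}{24860}$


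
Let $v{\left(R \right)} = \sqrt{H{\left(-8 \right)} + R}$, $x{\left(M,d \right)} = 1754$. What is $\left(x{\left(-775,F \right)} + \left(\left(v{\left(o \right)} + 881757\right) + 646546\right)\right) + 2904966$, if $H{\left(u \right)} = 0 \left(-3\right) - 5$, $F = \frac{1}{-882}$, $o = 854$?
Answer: $4435023 + \sqrt{849} \approx 4.4351 \cdot 10^{6}$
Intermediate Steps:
$F = - \frac{1}{882} \approx -0.0011338$
$H{\left(u \right)} = -5$ ($H{\left(u \right)} = 0 - 5 = -5$)
$v{\left(R \right)} = \sqrt{-5 + R}$
$\left(x{\left(-775,F \right)} + \left(\left(v{\left(o \right)} + 881757\right) + 646546\right)\right) + 2904966 = \left(1754 + \left(\left(\sqrt{-5 + 854} + 881757\right) + 646546\right)\right) + 2904966 = \left(1754 + \left(\left(\sqrt{849} + 881757\right) + 646546\right)\right) + 2904966 = \left(1754 + \left(\left(881757 + \sqrt{849}\right) + 646546\right)\right) + 2904966 = \left(1754 + \left(1528303 + \sqrt{849}\right)\right) + 2904966 = \left(1530057 + \sqrt{849}\right) + 2904966 = 4435023 + \sqrt{849}$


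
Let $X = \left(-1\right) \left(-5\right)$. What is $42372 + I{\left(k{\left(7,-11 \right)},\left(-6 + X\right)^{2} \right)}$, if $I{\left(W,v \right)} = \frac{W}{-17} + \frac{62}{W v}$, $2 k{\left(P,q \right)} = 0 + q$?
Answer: $\frac{15843033}{374} \approx 42361.0$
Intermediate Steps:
$X = 5$
$k{\left(P,q \right)} = \frac{q}{2}$ ($k{\left(P,q \right)} = \frac{0 + q}{2} = \frac{q}{2}$)
$I{\left(W,v \right)} = - \frac{W}{17} + \frac{62}{W v}$ ($I{\left(W,v \right)} = W \left(- \frac{1}{17}\right) + 62 \frac{1}{W v} = - \frac{W}{17} + \frac{62}{W v}$)
$42372 + I{\left(k{\left(7,-11 \right)},\left(-6 + X\right)^{2} \right)} = 42372 + \left(- \frac{\frac{1}{2} \left(-11\right)}{17} + \frac{62}{\frac{1}{2} \left(-11\right) \left(-6 + 5\right)^{2}}\right) = 42372 + \left(\left(- \frac{1}{17}\right) \left(- \frac{11}{2}\right) + \frac{62}{\left(- \frac{11}{2}\right) \left(-1\right)^{2}}\right) = 42372 + \left(\frac{11}{34} + 62 \left(- \frac{2}{11}\right) 1^{-1}\right) = 42372 + \left(\frac{11}{34} + 62 \left(- \frac{2}{11}\right) 1\right) = 42372 + \left(\frac{11}{34} - \frac{124}{11}\right) = 42372 - \frac{4095}{374} = \frac{15843033}{374}$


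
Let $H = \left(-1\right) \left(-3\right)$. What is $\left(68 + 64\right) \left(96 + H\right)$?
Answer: $13068$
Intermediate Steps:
$H = 3$
$\left(68 + 64\right) \left(96 + H\right) = \left(68 + 64\right) \left(96 + 3\right) = 132 \cdot 99 = 13068$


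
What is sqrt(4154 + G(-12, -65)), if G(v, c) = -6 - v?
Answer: 8*sqrt(65) ≈ 64.498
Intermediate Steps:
sqrt(4154 + G(-12, -65)) = sqrt(4154 + (-6 - 1*(-12))) = sqrt(4154 + (-6 + 12)) = sqrt(4154 + 6) = sqrt(4160) = 8*sqrt(65)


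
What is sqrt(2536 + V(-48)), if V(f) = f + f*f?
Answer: 2*sqrt(1198) ≈ 69.224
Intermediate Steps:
V(f) = f + f**2
sqrt(2536 + V(-48)) = sqrt(2536 - 48*(1 - 48)) = sqrt(2536 - 48*(-47)) = sqrt(2536 + 2256) = sqrt(4792) = 2*sqrt(1198)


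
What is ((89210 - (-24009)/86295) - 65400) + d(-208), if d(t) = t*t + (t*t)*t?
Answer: -256924312067/28765 ≈ -8.9318e+6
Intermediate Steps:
d(t) = t² + t³ (d(t) = t² + t²*t = t² + t³)
((89210 - (-24009)/86295) - 65400) + d(-208) = ((89210 - (-24009)/86295) - 65400) + (-208)²*(1 - 208) = ((89210 - (-24009)/86295) - 65400) + 43264*(-207) = ((89210 - 1*(-8003/28765)) - 65400) - 8955648 = ((89210 + 8003/28765) - 65400) - 8955648 = (2566133653/28765 - 65400) - 8955648 = 684902653/28765 - 8955648 = -256924312067/28765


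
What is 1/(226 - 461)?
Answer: -1/235 ≈ -0.0042553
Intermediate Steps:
1/(226 - 461) = 1/(-235) = -1/235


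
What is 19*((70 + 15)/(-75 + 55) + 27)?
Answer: 1729/4 ≈ 432.25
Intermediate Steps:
19*((70 + 15)/(-75 + 55) + 27) = 19*(85/(-20) + 27) = 19*(85*(-1/20) + 27) = 19*(-17/4 + 27) = 19*(91/4) = 1729/4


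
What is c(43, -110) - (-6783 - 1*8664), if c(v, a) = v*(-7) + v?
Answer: 15189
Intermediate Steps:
c(v, a) = -6*v (c(v, a) = -7*v + v = -6*v)
c(43, -110) - (-6783 - 1*8664) = -6*43 - (-6783 - 1*8664) = -258 - (-6783 - 8664) = -258 - 1*(-15447) = -258 + 15447 = 15189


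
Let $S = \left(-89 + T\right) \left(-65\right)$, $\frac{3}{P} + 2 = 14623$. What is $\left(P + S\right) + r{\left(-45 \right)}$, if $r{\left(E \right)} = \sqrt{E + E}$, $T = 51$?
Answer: $\frac{36113873}{14621} + 3 i \sqrt{10} \approx 2470.0 + 9.4868 i$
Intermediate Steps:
$P = \frac{3}{14621}$ ($P = \frac{3}{-2 + 14623} = \frac{3}{14621} \approx 0.00020518$)
$S = 2470$ ($S = \left(-89 + 51\right) \left(-65\right) = \left(-38\right) \left(-65\right) = 2470$)
$r{\left(E \right)} = \sqrt{2} \sqrt{E}$ ($r{\left(E \right)} = \sqrt{2 E} = \sqrt{2} \sqrt{E}$)
$\left(P + S\right) + r{\left(-45 \right)} = \left(\frac{3}{14621} + 2470\right) + \sqrt{2} \sqrt{-45} = \frac{36113873}{14621} + \sqrt{2} \cdot 3 i \sqrt{5} = \frac{36113873}{14621} + 3 i \sqrt{10}$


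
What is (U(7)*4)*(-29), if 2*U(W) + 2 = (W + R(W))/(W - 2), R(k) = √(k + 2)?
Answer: 0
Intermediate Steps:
R(k) = √(2 + k)
U(W) = -1 + (W + √(2 + W))/(2*(-2 + W)) (U(W) = -1 + ((W + √(2 + W))/(W - 2))/2 = -1 + ((W + √(2 + W))/(-2 + W))/2 = -1 + (W + √(2 + W))/(2*(-2 + W)))
(U(7)*4)*(-29) = (((4 + √(2 + 7) - 1*7)/(2*(-2 + 7)))*4)*(-29) = (((½)*(4 + √9 - 7)/5)*4)*(-29) = (((½)*(⅕)*(4 + 3 - 7))*4)*(-29) = (((½)*(⅕)*0)*4)*(-29) = (0*4)*(-29) = 0*(-29) = 0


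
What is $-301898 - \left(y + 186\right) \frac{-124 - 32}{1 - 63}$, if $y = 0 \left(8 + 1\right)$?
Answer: $-302366$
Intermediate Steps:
$y = 0$ ($y = 0 \cdot 9 = 0$)
$-301898 - \left(y + 186\right) \frac{-124 - 32}{1 - 63} = -301898 - \left(0 + 186\right) \frac{-124 - 32}{1 - 63} = -301898 - 186 \left(- \frac{156}{-62}\right) = -301898 - 186 \left(\left(-156\right) \left(- \frac{1}{62}\right)\right) = -301898 - 186 \cdot \frac{78}{31} = -301898 - 468 = -302366$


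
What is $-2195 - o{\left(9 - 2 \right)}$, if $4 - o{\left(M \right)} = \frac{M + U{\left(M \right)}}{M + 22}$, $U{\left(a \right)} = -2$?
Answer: $- \frac{63766}{29} \approx -2198.8$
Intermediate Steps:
$o{\left(M \right)} = 4 - \frac{-2 + M}{22 + M}$ ($o{\left(M \right)} = 4 - \frac{M - 2}{M + 22} = 4 - \frac{-2 + M}{22 + M}$)
$-2195 - o{\left(9 - 2 \right)} = -2195 - \frac{3 \left(30 + \left(9 - 2\right)\right)}{22 + \left(9 - 2\right)} = -2195 - \frac{3 \left(30 + 7\right)}{22 + 7} = -2195 - 3 \cdot \frac{1}{29} \cdot 37 = -2195 - \frac{111}{29} = - \frac{63766}{29}$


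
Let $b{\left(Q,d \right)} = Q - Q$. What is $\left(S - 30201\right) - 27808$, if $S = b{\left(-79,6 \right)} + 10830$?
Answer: $-47179$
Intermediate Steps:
$b{\left(Q,d \right)} = 0$
$S = 10830$ ($S = 0 + 10830 = 10830$)
$\left(S - 30201\right) - 27808 = \left(10830 - 30201\right) - 27808 = -19371 - 27808 = -47179$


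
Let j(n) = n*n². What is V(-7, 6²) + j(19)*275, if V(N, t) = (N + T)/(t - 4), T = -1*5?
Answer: 15089797/8 ≈ 1.8862e+6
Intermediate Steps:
j(n) = n³
T = -5
V(N, t) = (-5 + N)/(-4 + t) (V(N, t) = (N - 5)/(t - 4) = (-5 + N)/(-4 + t))
V(-7, 6²) + j(19)*275 = (-5 - 7)/(-4 + 6²) + 19³*275 = -12/(-4 + 36) + 6859*275 = -12/32 + 1886225 = (1/32)*(-12) + 1886225 = -3/8 + 1886225 = 15089797/8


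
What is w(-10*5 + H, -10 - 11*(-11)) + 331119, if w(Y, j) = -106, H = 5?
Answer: 331013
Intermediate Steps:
w(-10*5 + H, -10 - 11*(-11)) + 331119 = -106 + 331119 = 331013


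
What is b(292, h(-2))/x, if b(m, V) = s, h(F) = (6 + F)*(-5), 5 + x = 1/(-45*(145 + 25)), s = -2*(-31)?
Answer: -474300/38251 ≈ -12.400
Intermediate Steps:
s = 62
x = -38251/7650 (x = -5 + 1/(-45*(145 + 25)) = -5 + 1/(-45*170) = -5 + 1/(-7650) = -5 - 1/7650 = -38251/7650 ≈ -5.0001)
h(F) = -30 - 5*F
b(m, V) = 62
b(292, h(-2))/x = 62/(-38251/7650) = 62*(-7650/38251) = -474300/38251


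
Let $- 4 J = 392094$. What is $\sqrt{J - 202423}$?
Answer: $\frac{i \sqrt{1201786}}{2} \approx 548.13 i$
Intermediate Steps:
$J = - \frac{196047}{2}$ ($J = \left(- \frac{1}{4}\right) 392094 = - \frac{196047}{2} \approx -98024.0$)
$\sqrt{J - 202423} = \sqrt{- \frac{196047}{2} - 202423} = \sqrt{- \frac{600893}{2}} = \frac{i \sqrt{1201786}}{2}$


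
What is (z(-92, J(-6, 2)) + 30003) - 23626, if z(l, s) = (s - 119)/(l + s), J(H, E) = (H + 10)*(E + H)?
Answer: 25513/4 ≈ 6378.3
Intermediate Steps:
J(H, E) = (10 + H)*(E + H)
z(l, s) = (-119 + s)/(l + s)
(z(-92, J(-6, 2)) + 30003) - 23626 = ((-119 + ((-6)² + 10*2 + 10*(-6) + 2*(-6)))/(-92 + ((-6)² + 10*2 + 10*(-6) + 2*(-6))) + 30003) - 23626 = ((-119 + (36 + 20 - 60 - 12))/(-92 + (36 + 20 - 60 - 12)) + 30003) - 23626 = ((-119 - 16)/(-92 - 16) + 30003) - 23626 = (-135/(-108) + 30003) - 23626 = (-1/108*(-135) + 30003) - 23626 = (5/4 + 30003) - 23626 = 120017/4 - 23626 = 25513/4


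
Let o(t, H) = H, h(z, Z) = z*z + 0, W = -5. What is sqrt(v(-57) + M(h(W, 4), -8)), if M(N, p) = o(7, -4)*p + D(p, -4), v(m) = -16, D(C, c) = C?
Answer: 2*sqrt(2) ≈ 2.8284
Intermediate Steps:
h(z, Z) = z**2 (h(z, Z) = z**2 + 0 = z**2)
M(N, p) = -3*p (M(N, p) = -4*p + p = -3*p)
sqrt(v(-57) + M(h(W, 4), -8)) = sqrt(-16 - 3*(-8)) = sqrt(-16 + 24) = sqrt(8) = 2*sqrt(2)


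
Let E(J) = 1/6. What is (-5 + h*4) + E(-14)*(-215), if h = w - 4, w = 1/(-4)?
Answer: -347/6 ≈ -57.833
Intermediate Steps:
E(J) = 1/6
w = -1/4 ≈ -0.25000
h = -17/4 (h = -1/4 - 4 = -17/4 ≈ -4.2500)
(-5 + h*4) + E(-14)*(-215) = (-5 - 17/4*4) + (1/6)*(-215) = (-5 - 17) - 215/6 = -22 - 215/6 = -347/6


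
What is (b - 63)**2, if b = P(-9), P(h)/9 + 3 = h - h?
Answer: 8100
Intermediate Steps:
P(h) = -27 (P(h) = -27 + 9*(h - h) = -27 + 9*0 = -27 + 0 = -27)
b = -27
(b - 63)**2 = (-27 - 63)**2 = (-90)**2 = 8100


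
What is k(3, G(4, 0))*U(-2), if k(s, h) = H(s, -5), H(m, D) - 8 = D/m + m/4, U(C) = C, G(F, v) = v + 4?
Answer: -85/6 ≈ -14.167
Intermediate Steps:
G(F, v) = 4 + v
H(m, D) = 8 + m/4 + D/m (H(m, D) = 8 + (D/m + m/4) = 8 + (m/4 + D/m) = 8 + m/4 + D/m)
k(s, h) = 8 - 5/s + s/4 (k(s, h) = 8 + s/4 - 5/s = 8 - 5/s + s/4)
k(3, G(4, 0))*U(-2) = (8 - 5/3 + (¼)*3)*(-2) = (8 - 5*⅓ + ¾)*(-2) = (8 - 5/3 + ¾)*(-2) = (85/12)*(-2) = -85/6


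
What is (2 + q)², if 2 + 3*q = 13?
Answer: 289/9 ≈ 32.111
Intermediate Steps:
q = 11/3 (q = -⅔ + (⅓)*13 = -⅔ + 13/3 = 11/3 ≈ 3.6667)
(2 + q)² = (2 + 11/3)² = (17/3)² = 289/9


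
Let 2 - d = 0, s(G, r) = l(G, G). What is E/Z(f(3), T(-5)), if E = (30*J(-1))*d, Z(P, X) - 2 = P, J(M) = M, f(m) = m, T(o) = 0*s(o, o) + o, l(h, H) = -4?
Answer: -12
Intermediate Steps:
s(G, r) = -4
d = 2 (d = 2 - 1*0 = 2 + 0 = 2)
T(o) = o (T(o) = 0*(-4) + o = 0 + o = o)
Z(P, X) = 2 + P
E = -60 (E = (30*(-1))*2 = -30*2 = -60)
E/Z(f(3), T(-5)) = -60/(2 + 3) = -60/5 = -60*1/5 = -12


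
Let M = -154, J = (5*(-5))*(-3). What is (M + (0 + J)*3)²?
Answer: 5041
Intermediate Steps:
J = 75 (J = -25*(-3) = 75)
(M + (0 + J)*3)² = (-154 + (0 + 75)*3)² = (-154 + 75*3)² = (-154 + 225)² = 71² = 5041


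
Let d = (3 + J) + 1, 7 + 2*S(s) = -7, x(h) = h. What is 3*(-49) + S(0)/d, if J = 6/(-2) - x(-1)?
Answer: -301/2 ≈ -150.50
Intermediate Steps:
S(s) = -7 (S(s) = -7/2 + (1/2)*(-7) = -7/2 - 7/2 = -7)
J = -2 (J = 6/(-2) - 1*(-1) = 6*(-1/2) + 1 = -3 + 1 = -2)
d = 2 (d = (3 - 2) + 1 = 1 + 1 = 2)
3*(-49) + S(0)/d = 3*(-49) - 7/2 = -147 - 7*1/2 = -147 - 7/2 = -301/2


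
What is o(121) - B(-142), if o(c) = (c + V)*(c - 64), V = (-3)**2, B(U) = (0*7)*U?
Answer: 7410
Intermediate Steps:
B(U) = 0 (B(U) = 0*U = 0)
V = 9
o(c) = (-64 + c)*(9 + c) (o(c) = (c + 9)*(c - 64) = (9 + c)*(-64 + c) = (-64 + c)*(9 + c))
o(121) - B(-142) = (-576 + 121**2 - 55*121) - 1*0 = (-576 + 14641 - 6655) + 0 = 7410 + 0 = 7410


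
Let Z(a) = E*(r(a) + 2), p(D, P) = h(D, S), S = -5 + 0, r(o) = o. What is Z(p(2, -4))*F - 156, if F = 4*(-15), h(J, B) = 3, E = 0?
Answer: -156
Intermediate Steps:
S = -5
p(D, P) = 3
Z(a) = 0 (Z(a) = 0*(a + 2) = 0*(2 + a) = 0)
F = -60
Z(p(2, -4))*F - 156 = 0*(-60) - 156 = 0 - 156 = -156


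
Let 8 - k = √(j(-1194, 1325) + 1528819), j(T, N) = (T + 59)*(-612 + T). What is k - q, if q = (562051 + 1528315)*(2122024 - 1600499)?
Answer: -1090178128142 - √3578629 ≈ -1.0902e+12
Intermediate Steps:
j(T, N) = (-612 + T)*(59 + T) (j(T, N) = (59 + T)*(-612 + T) = (-612 + T)*(59 + T))
k = 8 - √3578629 (k = 8 - √((-36108 + (-1194)² - 553*(-1194)) + 1528819) = 8 - √((-36108 + 1425636 + 660282) + 1528819) = 8 - √(2049810 + 1528819) = 8 - √3578629 ≈ -1883.7)
q = 1090178128150 (q = 2090366*521525 = 1090178128150)
k - q = (8 - √3578629) - 1*1090178128150 = (8 - √3578629) - 1090178128150 = -1090178128142 - √3578629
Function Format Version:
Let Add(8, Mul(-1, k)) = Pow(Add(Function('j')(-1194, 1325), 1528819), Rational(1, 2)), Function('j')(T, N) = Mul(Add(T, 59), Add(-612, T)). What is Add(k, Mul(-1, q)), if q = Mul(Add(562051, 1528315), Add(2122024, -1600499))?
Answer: Add(-1090178128142, Mul(-1, Pow(3578629, Rational(1, 2)))) ≈ -1.0902e+12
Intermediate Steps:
Function('j')(T, N) = Mul(Add(-612, T), Add(59, T)) (Function('j')(T, N) = Mul(Add(59, T), Add(-612, T)) = Mul(Add(-612, T), Add(59, T)))
k = Add(8, Mul(-1, Pow(3578629, Rational(1, 2)))) (k = Add(8, Mul(-1, Pow(Add(Add(-36108, Pow(-1194, 2), Mul(-553, -1194)), 1528819), Rational(1, 2)))) = Add(8, Mul(-1, Pow(Add(Add(-36108, 1425636, 660282), 1528819), Rational(1, 2)))) = Add(8, Mul(-1, Pow(Add(2049810, 1528819), Rational(1, 2)))) = Add(8, Mul(-1, Pow(3578629, Rational(1, 2)))) ≈ -1883.7)
q = 1090178128150 (q = Mul(2090366, 521525) = 1090178128150)
Add(k, Mul(-1, q)) = Add(Add(8, Mul(-1, Pow(3578629, Rational(1, 2)))), Mul(-1, 1090178128150)) = Add(Add(8, Mul(-1, Pow(3578629, Rational(1, 2)))), -1090178128150) = Add(-1090178128142, Mul(-1, Pow(3578629, Rational(1, 2))))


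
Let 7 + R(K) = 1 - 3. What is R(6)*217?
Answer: -1953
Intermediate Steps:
R(K) = -9 (R(K) = -7 + (1 - 3) = -7 - 2 = -9)
R(6)*217 = -9*217 = -1953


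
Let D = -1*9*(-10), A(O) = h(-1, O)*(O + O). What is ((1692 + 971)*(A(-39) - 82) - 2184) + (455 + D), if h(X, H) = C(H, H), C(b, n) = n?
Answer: 7880841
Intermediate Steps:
h(X, H) = H
A(O) = 2*O² (A(O) = O*(O + O) = O*(2*O) = 2*O²)
D = 90 (D = -9*(-10) = 90)
((1692 + 971)*(A(-39) - 82) - 2184) + (455 + D) = ((1692 + 971)*(2*(-39)² - 82) - 2184) + (455 + 90) = (2663*(2*1521 - 82) - 2184) + 545 = (2663*(3042 - 82) - 2184) + 545 = (2663*2960 - 2184) + 545 = (7882480 - 2184) + 545 = 7880296 + 545 = 7880841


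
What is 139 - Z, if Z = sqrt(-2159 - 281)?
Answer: 139 - 2*I*sqrt(610) ≈ 139.0 - 49.396*I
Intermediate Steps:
Z = 2*I*sqrt(610) (Z = sqrt(-2440) = 2*I*sqrt(610) ≈ 49.396*I)
139 - Z = 139 - 2*I*sqrt(610)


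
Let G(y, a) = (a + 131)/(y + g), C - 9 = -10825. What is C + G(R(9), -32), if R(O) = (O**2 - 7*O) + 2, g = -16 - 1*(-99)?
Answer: -1113949/103 ≈ -10815.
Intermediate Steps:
C = -10816 (C = 9 - 10825 = -10816)
g = 83 (g = -16 + 99 = 83)
R(O) = 2 + O**2 - 7*O
G(y, a) = (131 + a)/(83 + y) (G(y, a) = (a + 131)/(y + 83) = (131 + a)/(83 + y))
C + G(R(9), -32) = -10816 + (131 - 32)/(83 + (2 + 9**2 - 7*9)) = -10816 + 99/(83 + (2 + 81 - 63)) = -10816 + 99/(83 + 20) = -10816 + 99/103 = -1113949/103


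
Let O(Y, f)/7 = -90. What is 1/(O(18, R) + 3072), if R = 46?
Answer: 1/2442 ≈ 0.00040950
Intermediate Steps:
O(Y, f) = -630 (O(Y, f) = 7*(-90) = -630)
1/(O(18, R) + 3072) = 1/(-630 + 3072) = 1/2442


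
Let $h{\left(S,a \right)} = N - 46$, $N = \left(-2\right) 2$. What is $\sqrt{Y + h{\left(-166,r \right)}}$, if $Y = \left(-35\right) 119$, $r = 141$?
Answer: $i \sqrt{4215} \approx 64.923 i$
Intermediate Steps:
$N = -4$
$h{\left(S,a \right)} = -50$ ($h{\left(S,a \right)} = -4 - 46 = -50$)
$Y = -4165$
$\sqrt{Y + h{\left(-166,r \right)}} = \sqrt{-4165 - 50} = \sqrt{-4215} = i \sqrt{4215}$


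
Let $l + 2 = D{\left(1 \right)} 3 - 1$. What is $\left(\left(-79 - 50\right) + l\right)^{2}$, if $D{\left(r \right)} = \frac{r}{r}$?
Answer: $16641$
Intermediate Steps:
$D{\left(r \right)} = 1$
$l = 0$ ($l = -2 + \left(1 \cdot 3 - 1\right) = -2 + \left(3 - 1\right) = -2 + 2 = 0$)
$\left(\left(-79 - 50\right) + l\right)^{2} = \left(\left(-79 - 50\right) + 0\right)^{2} = \left(-129 + 0\right)^{2} = \left(-129\right)^{2} = 16641$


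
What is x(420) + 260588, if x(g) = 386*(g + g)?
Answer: 584828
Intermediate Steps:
x(g) = 772*g (x(g) = 386*(2*g) = 772*g)
x(420) + 260588 = 772*420 + 260588 = 324240 + 260588 = 584828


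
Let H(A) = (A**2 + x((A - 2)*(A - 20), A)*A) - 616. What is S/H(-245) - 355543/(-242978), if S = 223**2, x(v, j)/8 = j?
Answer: 203937255649/131113115602 ≈ 1.5554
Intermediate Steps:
x(v, j) = 8*j
S = 49729
H(A) = -616 + 9*A**2 (H(A) = (A**2 + (8*A)*A) - 616 = (A**2 + 8*A**2) - 616 = 9*A**2 - 616 = -616 + 9*A**2)
S/H(-245) - 355543/(-242978) = 49729/(-616 + 9*(-245)**2) - 355543/(-242978) = 49729/(-616 + 9*60025) - 355543*(-1/242978) = 49729/(-616 + 540225) + 355543/242978 = 49729/539609 + 355543/242978 = 203937255649/131113115602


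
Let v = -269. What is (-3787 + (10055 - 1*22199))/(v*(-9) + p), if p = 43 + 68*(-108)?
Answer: 15931/4880 ≈ 3.2645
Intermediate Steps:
p = -7301 (p = 43 - 7344 = -7301)
(-3787 + (10055 - 1*22199))/(v*(-9) + p) = (-3787 + (10055 - 1*22199))/(-269*(-9) - 7301) = (-3787 + (10055 - 22199))/(2421 - 7301) = (-3787 - 12144)/(-4880) = -15931*(-1/4880) = 15931/4880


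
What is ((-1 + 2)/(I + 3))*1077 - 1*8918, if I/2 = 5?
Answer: -114857/13 ≈ -8835.2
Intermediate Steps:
I = 10 (I = 2*5 = 10)
((-1 + 2)/(I + 3))*1077 - 1*8918 = ((-1 + 2)/(10 + 3))*1077 - 1*8918 = (1/13)*1077 - 8918 = 1077/13 - 8918 = -114857/13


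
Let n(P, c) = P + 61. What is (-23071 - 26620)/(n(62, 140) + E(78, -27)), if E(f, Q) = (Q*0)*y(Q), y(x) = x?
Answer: -49691/123 ≈ -403.99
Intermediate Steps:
n(P, c) = 61 + P
E(f, Q) = 0 (E(f, Q) = (Q*0)*Q = 0*Q = 0)
(-23071 - 26620)/(n(62, 140) + E(78, -27)) = (-23071 - 26620)/((61 + 62) + 0) = -49691/(123 + 0) = -49691/123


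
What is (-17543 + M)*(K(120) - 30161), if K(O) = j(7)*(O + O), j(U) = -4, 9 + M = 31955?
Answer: -448235763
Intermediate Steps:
M = 31946 (M = -9 + 31955 = 31946)
K(O) = -8*O (K(O) = -4*(O + O) = -8*O)
(-17543 + M)*(K(120) - 30161) = (-17543 + 31946)*(-8*120 - 30161) = 14403*(-960 - 30161) = 14403*(-31121) = -448235763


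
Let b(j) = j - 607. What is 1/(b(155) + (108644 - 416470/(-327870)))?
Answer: 32787/3547332751 ≈ 9.2427e-6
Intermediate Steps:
b(j) = -607 + j
1/(b(155) + (108644 - 416470/(-327870))) = 1/((-607 + 155) + (108644 - 416470/(-327870))) = 1/(-452 + (108644 - 416470*(-1/327870))) = 1/(-452 + (108644 + 41647/32787)) = 1/(-452 + 3562152475/32787) = 1/(3547332751/32787) = 32787/3547332751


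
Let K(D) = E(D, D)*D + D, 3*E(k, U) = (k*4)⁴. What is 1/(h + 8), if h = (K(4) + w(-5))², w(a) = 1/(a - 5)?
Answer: 900/6872561111449 ≈ 1.3096e-10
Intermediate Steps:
E(k, U) = 256*k⁴/3 (E(k, U) = (k*4)⁴/3 = (4*k)⁴/3 = (256*k⁴)/3 = 256*k⁴/3)
w(a) = 1/(-5 + a)
K(D) = D + 256*D⁵/3 (K(D) = (256*D⁴/3)*D + D = 256*D⁵/3 + D = D + 256*D⁵/3)
h = 6872561104249/900 (h = ((4 + (256/3)*4⁵) + 1/(-5 - 5))² = ((4 + (256/3)*1024) + 1/(-10))² = ((4 + 262144/3) - ⅒)² = (262156/3 - ⅒)² = (2621557/30)² = 6872561104249/900 ≈ 7.6362e+9)
1/(h + 8) = 1/(6872561104249/900 + 8) = 1/(6872561111449/900) = 900/6872561111449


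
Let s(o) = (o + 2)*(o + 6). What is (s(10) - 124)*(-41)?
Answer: -2788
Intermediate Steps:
s(o) = (2 + o)*(6 + o)
(s(10) - 124)*(-41) = ((12 + 10² + 8*10) - 124)*(-41) = ((12 + 100 + 80) - 124)*(-41) = (192 - 124)*(-41) = 68*(-41) = -2788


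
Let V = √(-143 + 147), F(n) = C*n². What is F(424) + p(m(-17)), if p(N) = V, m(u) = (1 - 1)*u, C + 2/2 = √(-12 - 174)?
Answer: -179774 + 179776*I*√186 ≈ -1.7977e+5 + 2.4518e+6*I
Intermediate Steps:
C = -1 + I*√186 (C = -1 + √(-12 - 174) = -1 + √(-186) = -1 + I*√186 ≈ -1.0 + 13.638*I)
m(u) = 0 (m(u) = 0*u = 0)
F(n) = n²*(-1 + I*√186) (F(n) = (-1 + I*√186)*n² = n²*(-1 + I*√186))
V = 2 (V = √4 = 2)
p(N) = 2
F(424) + p(m(-17)) = 424²*(-1 + I*√186) + 2 = 179776*(-1 + I*√186) + 2 = (-179776 + 179776*I*√186) + 2 = -179774 + 179776*I*√186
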